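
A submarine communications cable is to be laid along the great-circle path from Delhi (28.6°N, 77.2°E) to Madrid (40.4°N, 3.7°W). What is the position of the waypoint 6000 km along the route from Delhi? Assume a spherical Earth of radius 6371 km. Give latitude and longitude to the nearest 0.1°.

≈ (42.9°N, 11.3°E)

The haversine formula gives a central angle δ ≈ 1.142 rad (65.4°) between the endpoints. The total great-circle distance is δ·R ≈ 1.142 × 6371 ≈ 7274 km, so the target fraction is f = 6000/7274 ≈ 0.825.
Interpolate at f ≈ 0.825 with slerp weights a = sin((1−f)δ)/sin δ ≈ 0.218, b = sin(fδ)/sin δ ≈ 0.889.
p = a·p₁ + b·p₂ ≈ (0.718, 0.143, 0.681); φ = arcsin(p_z) ≈ 42.91°, λ = atan2(p_y, p_x) ≈ 11.29°.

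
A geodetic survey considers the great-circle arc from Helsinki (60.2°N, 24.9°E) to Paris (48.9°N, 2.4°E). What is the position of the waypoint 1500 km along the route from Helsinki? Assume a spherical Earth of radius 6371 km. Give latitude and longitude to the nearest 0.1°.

≈ (51.6°N, 6.2°E)

Convert each endpoint to a unit vector on the sphere (x = cos φ cos λ, y = cos φ sin λ, z = sin φ).
The central angle between the endpoints is δ = arccos(p₁·p₂) ≈ 0.299 rad (17.1°). The total great-circle distance is δ·R ≈ 0.299 × 6371 ≈ 1902 km, so the target fraction is f = 1500/1902 ≈ 0.788.
Interpolate at f ≈ 0.788 with slerp weights a = sin((1−f)δ)/sin δ ≈ 0.215, b = sin(fδ)/sin δ ≈ 0.793.
p = a·p₁ + b·p₂ ≈ (0.618, 0.067, 0.784); φ = arcsin(p_z) ≈ 51.60°, λ = atan2(p_y, p_x) ≈ 6.17°.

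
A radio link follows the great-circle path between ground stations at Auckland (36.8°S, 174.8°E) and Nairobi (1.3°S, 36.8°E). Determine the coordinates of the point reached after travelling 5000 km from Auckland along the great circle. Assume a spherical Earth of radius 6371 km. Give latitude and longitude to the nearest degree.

≈ 48°S, 114°E

Write both endpoints as unit vectors p₁, p₂ with components (cos φ cos λ, cos φ sin λ, sin φ).
The central angle between the endpoints is δ = arccos(p₁·p₂) ≈ 2.191 rad (125.5°). The total great-circle distance is δ·R ≈ 2.191 × 6371 ≈ 13960 km, so the target fraction is f = 5000/13960 ≈ 0.358.
Interpolate at f ≈ 0.358 with slerp weights a = sin((1−f)δ)/sin δ ≈ 1.212, b = sin(fδ)/sin δ ≈ 0.869.
p = a·p₁ + b·p₂ ≈ (-0.272, 0.608, -0.746); φ = arcsin(p_z) ≈ -48.24°, λ = atan2(p_y, p_x) ≈ 114.06°.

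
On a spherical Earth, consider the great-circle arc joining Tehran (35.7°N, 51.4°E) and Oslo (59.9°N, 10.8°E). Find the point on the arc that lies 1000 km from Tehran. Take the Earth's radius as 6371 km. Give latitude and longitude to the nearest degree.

Convert each endpoint to a unit vector on the sphere (x = cos φ cos λ, y = cos φ sin λ, z = sin φ).
The central angle between the endpoints is δ = arccos(p₁·p₂) ≈ 0.620 rad (35.5°). The total great-circle distance is δ·R ≈ 0.620 × 6371 ≈ 3948 km, so the target fraction is f = 1000/3948 ≈ 0.253.
Interpolate at f ≈ 0.253 with slerp weights a = sin((1−f)δ)/sin δ ≈ 0.769, b = sin(fδ)/sin δ ≈ 0.269.
p = a·p₁ + b·p₂ ≈ (0.522, 0.513, 0.681); φ = arcsin(p_z) ≈ 42.95°, λ = atan2(p_y, p_x) ≈ 44.51°.

≈ 43°N, 45°E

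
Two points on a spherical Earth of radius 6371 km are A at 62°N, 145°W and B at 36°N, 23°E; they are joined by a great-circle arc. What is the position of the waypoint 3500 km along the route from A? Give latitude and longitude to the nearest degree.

≈ 84°N, 24°W

Write both endpoints as unit vectors p₁, p₂ with components (cos φ cos λ, cos φ sin λ, sin φ).
The central angle between the endpoints is δ = arccos(p₁·p₂) ≈ 1.423 rad (81.5°). The total great-circle distance is δ·R ≈ 1.423 × 6371 ≈ 9065 km, so the target fraction is f = 3500/9065 ≈ 0.386.
Interpolate at f ≈ 0.386 with slerp weights a = sin((1−f)δ)/sin δ ≈ 0.775, b = sin(fδ)/sin δ ≈ 0.528.
p = a·p₁ + b·p₂ ≈ (0.095, -0.042, 0.995); φ = arcsin(p_z) ≈ 84.04°, λ = atan2(p_y, p_x) ≈ -23.73°.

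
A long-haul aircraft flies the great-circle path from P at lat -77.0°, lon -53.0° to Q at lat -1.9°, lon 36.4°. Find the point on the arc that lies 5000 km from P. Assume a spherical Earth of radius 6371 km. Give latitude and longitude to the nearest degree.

The haversine formula gives a central angle δ ≈ 1.536 rad (88.0°) between the endpoints. The total great-circle distance is δ·R ≈ 1.536 × 6371 ≈ 9787 km, so the target fraction is f = 5000/9787 ≈ 0.511.
Interpolate at f ≈ 0.511 with slerp weights a = sin((1−f)δ)/sin δ ≈ 0.683, b = sin(fδ)/sin δ ≈ 0.707.
p = a·p₁ + b·p₂ ≈ (0.661, 0.297, -0.689); φ = arcsin(p_z) ≈ -43.55°, λ = atan2(p_y, p_x) ≈ 24.16°.

≈ lat -44°, lon 24°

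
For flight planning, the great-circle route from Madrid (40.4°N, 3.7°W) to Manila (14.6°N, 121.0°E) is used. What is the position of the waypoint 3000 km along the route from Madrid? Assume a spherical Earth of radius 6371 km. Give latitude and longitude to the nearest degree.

Convert each endpoint to a unit vector on the sphere (x = cos φ cos λ, y = cos φ sin λ, z = sin φ).
The central angle between the endpoints is δ = arccos(p₁·p₂) ≈ 1.830 rad (104.8°). The total great-circle distance is δ·R ≈ 1.830 × 6371 ≈ 11658 km, so the target fraction is f = 3000/11658 ≈ 0.257.
Interpolate at f ≈ 0.257 with slerp weights a = sin((1−f)δ)/sin δ ≈ 1.011, b = sin(fδ)/sin δ ≈ 0.469.
p = a·p₁ + b·p₂ ≈ (0.535, 0.340, 0.774); φ = arcsin(p_z) ≈ 50.70°, λ = atan2(p_y, p_x) ≈ 32.42°.

≈ 51°N, 32°E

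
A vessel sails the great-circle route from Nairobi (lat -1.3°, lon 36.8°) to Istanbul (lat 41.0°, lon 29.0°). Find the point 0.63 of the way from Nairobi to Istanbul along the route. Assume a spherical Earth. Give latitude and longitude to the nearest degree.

≈ lat 25°, lon 32°

Write both endpoints as unit vectors p₁, p₂ with components (cos φ cos λ, cos φ sin λ, sin φ).
The central angle between the endpoints is δ = arccos(p₁·p₂) ≈ 0.749 rad (42.9°).
Interpolate at f = 0.63 with slerp weights a = sin((1−f)δ)/sin δ ≈ 0.402, b = sin(fδ)/sin δ ≈ 0.668.
p = a·p₁ + b·p₂ ≈ (0.762, 0.485, 0.429); φ = arcsin(p_z) ≈ 25.39°, λ = atan2(p_y, p_x) ≈ 32.46°.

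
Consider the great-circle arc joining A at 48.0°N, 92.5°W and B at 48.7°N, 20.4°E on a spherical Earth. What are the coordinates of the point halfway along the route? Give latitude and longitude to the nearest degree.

≈ 64°N, 37°W

From cos δ = sin φ₁ sin φ₂ + cos φ₁ cos φ₂ cos Δλ, the central angle is δ ≈ 1.174 rad (67.3°).
Interpolate at f = 1/2 with slerp weights a = sin((1−f)δ)/sin δ ≈ 0.601, b = sin(fδ)/sin δ ≈ 0.601.
p = a·p₁ + b·p₂ ≈ (0.354, -0.263, 0.897); φ = arcsin(p_z) ≈ 63.82°, λ = atan2(p_y, p_x) ≈ -36.64°.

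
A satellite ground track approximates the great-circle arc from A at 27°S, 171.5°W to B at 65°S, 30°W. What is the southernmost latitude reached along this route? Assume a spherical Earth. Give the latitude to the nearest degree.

≈ 76°S

The great circle lies in the plane with unit normal n̂ = (p₁ × p₂)/|p₁ × p₂|.
Here n̂_z ≈ +0.236; the vertex latitude is φ_max = arccos|n̂_z| ≈ 76.3°.
Check via Clairaut: cos φ_max = |cos φ₁| · sin C = cos(27.0°)·sin(164.6°) ≈ 0.236, again giving ≈ 76.3°.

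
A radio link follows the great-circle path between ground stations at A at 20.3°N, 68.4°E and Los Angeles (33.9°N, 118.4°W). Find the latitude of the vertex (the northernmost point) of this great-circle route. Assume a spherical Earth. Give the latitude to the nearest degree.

≈ 84°N

The great circle lies in the plane with unit normal n̂ = (p₁ × p₂)/|p₁ × p₂|.
Here n̂_z ≈ +0.113; the vertex latitude is φ_max = arccos|n̂_z| ≈ 83.5°.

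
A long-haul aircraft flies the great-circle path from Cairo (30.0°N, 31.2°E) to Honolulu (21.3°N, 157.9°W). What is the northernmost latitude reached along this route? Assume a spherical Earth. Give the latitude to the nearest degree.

The great circle lies in the plane with unit normal n̂ = (p₁ × p₂)/|p₁ × p₂|.
Here n̂_z ≈ +0.162; the vertex latitude is φ_max = arccos|n̂_z| ≈ 80.7°.
Check via Clairaut: cos φ_max = |cos φ₁| · sin C = cos(30.0°)·sin(10.8°) ≈ 0.162, again giving ≈ 80.7°.

≈ 81°N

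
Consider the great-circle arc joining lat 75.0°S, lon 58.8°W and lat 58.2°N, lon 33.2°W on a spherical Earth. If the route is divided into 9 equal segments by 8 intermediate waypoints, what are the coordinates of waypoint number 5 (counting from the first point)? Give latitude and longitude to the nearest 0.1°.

≈ lat 1.2°S, lon 40.9°W

From cos δ = sin φ₁ sin φ₂ + cos φ₁ cos φ₂ cos Δλ, the central angle is δ ≈ 2.343 rad (134.3°).
Interpolate at f = 5/9 with slerp weights a = sin((1−f)δ)/sin δ ≈ 1.205, b = sin(fδ)/sin δ ≈ 1.346.
p = a·p₁ + b·p₂ ≈ (0.755, -0.655, -0.020); φ = arcsin(p_z) ≈ -1.15°, λ = atan2(p_y, p_x) ≈ -40.95°.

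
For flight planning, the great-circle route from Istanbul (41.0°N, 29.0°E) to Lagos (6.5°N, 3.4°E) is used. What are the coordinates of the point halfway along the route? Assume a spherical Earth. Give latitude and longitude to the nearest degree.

From cos δ = sin φ₁ sin φ₂ + cos φ₁ cos φ₂ cos Δλ, the central angle is δ ≈ 0.722 rad (41.4°).
Interpolate at f = 1/2 with slerp weights a = sin((1−f)δ)/sin δ ≈ 0.534, b = sin(fδ)/sin δ ≈ 0.534.
p = a·p₁ + b·p₂ ≈ (0.883, 0.227, 0.411); φ = arcsin(p_z) ≈ 24.28°, λ = atan2(p_y, p_x) ≈ 14.42°.

≈ (24°N, 14°E)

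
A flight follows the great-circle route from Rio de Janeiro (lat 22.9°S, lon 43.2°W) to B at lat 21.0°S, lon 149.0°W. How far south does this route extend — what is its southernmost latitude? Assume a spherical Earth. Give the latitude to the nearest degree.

≈ 34°S

The great circle lies in the plane with unit normal n̂ = (p₁ × p₂)/|p₁ × p₂|.
Here n̂_z ≈ -0.831; the vertex latitude is φ_max = arccos|n̂_z| ≈ 33.8°.
Check via Clairaut: cos φ_max = |cos φ₁| · sin C = cos(22.9°)·sin(115.5°) ≈ 0.831, again giving ≈ 33.8°.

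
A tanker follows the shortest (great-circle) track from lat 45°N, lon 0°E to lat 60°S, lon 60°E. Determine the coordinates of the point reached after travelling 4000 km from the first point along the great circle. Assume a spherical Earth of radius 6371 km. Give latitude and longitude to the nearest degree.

≈ lat 12°N, lon 17°E

The haversine formula gives a central angle δ ≈ 2.021 rad (115.8°) between the endpoints. The total great-circle distance is δ·R ≈ 2.021 × 6371 ≈ 12879 km, so the target fraction is f = 4000/12879 ≈ 0.311.
Interpolate at f ≈ 0.311 with slerp weights a = sin((1−f)δ)/sin δ ≈ 1.094, b = sin(fδ)/sin δ ≈ 0.653.
p = a·p₁ + b·p₂ ≈ (0.936, 0.283, 0.208); φ = arcsin(p_z) ≈ 12.01°, λ = atan2(p_y, p_x) ≈ 16.79°.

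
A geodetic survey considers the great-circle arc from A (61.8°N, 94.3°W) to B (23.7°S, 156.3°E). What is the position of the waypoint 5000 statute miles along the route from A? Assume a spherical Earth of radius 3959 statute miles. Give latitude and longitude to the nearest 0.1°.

Write both endpoints as unit vectors p₁, p₂ with components (cos φ cos λ, cos φ sin λ, sin φ).
The central angle between the endpoints is δ = arccos(p₁·p₂) ≈ 2.092 rad (119.9°). The total great-circle distance is δ·R ≈ 2.092 × 3959 ≈ 8282 mi, so the target fraction is f = 5000/8282 ≈ 0.604.
Interpolate at f ≈ 0.604 with slerp weights a = sin((1−f)δ)/sin δ ≈ 0.850, b = sin(fδ)/sin δ ≈ 1.099.
p = a·p₁ + b·p₂ ≈ (-0.952, 0.004, 0.308); φ = arcsin(p_z) ≈ 17.91°, λ = atan2(p_y, p_x) ≈ 179.77°.

≈ (17.9°N, 179.8°E)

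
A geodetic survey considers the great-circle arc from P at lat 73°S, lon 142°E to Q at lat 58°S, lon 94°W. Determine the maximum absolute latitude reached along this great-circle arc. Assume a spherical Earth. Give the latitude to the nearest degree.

≈ 79°S

The great circle lies in the plane with unit normal n̂ = (p₁ × p₂)/|p₁ × p₂|.
Here n̂_z ≈ +0.186; the vertex latitude is φ_max = arccos|n̂_z| ≈ 79.3°.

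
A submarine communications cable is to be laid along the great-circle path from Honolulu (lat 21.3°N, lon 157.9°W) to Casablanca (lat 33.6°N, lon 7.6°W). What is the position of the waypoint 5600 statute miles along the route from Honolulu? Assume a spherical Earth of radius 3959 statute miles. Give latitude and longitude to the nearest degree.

≈ lat 60°N, lon 48°W

Convert each endpoint to a unit vector on the sphere (x = cos φ cos λ, y = cos φ sin λ, z = sin φ).
The central angle between the endpoints is δ = arccos(p₁·p₂) ≈ 2.064 rad (118.2°). The total great-circle distance is δ·R ≈ 2.064 × 3959 ≈ 8170 mi, so the target fraction is f = 5600/8170 ≈ 0.685.
Interpolate at f ≈ 0.685 with slerp weights a = sin((1−f)δ)/sin δ ≈ 0.686, b = sin(fδ)/sin δ ≈ 1.121.
p = a·p₁ + b·p₂ ≈ (0.333, -0.364, 0.870); φ = arcsin(p_z) ≈ 60.42°, λ = atan2(p_y, p_x) ≈ -47.51°.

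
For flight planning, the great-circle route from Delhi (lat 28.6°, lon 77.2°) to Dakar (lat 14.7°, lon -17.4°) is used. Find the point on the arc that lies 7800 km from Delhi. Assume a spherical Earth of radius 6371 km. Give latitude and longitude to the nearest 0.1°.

Write both endpoints as unit vectors p₁, p₂ with components (cos φ cos λ, cos φ sin λ, sin φ).
The central angle between the endpoints is δ = arccos(p₁·p₂) ≈ 1.517 rad (86.9°). The total great-circle distance is δ·R ≈ 1.517 × 6371 ≈ 9667 km, so the target fraction is f = 7800/9667 ≈ 0.807.
Interpolate at f ≈ 0.807 with slerp weights a = sin((1−f)δ)/sin δ ≈ 0.289, b = sin(fδ)/sin δ ≈ 0.942.
p = a·p₁ + b·p₂ ≈ (0.926, -0.025, 0.378); φ = arcsin(p_z) ≈ 22.18°, λ = atan2(p_y, p_x) ≈ -1.53°.

≈ lat 22.2°, lon -1.5°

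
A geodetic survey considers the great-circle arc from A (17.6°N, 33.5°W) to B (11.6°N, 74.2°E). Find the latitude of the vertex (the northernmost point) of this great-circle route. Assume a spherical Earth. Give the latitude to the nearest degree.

The great circle lies in the plane with unit normal n̂ = (p₁ × p₂)/|p₁ × p₂|.
Here n̂_z ≈ +0.913; the vertex latitude is φ_max = arccos|n̂_z| ≈ 24.1°.
Check via Clairaut: cos φ_max = |cos φ₁| · sin C = cos(17.6°)·sin(73.2°) ≈ 0.913, again giving ≈ 24.1°.

≈ 24°N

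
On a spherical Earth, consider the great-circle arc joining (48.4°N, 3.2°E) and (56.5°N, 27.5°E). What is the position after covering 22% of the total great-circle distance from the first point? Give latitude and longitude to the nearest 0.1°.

≈ (50.6°N, 7.8°E)

The haversine formula gives a central angle δ ≈ 0.292 rad (16.8°) between the endpoints.
Interpolate at f = 0.22 with slerp weights a = sin((1−f)δ)/sin δ ≈ 0.784, b = sin(fδ)/sin δ ≈ 0.223.
p = a·p₁ + b·p₂ ≈ (0.629, 0.086, 0.773); φ = arcsin(p_z) ≈ 50.58°, λ = atan2(p_y, p_x) ≈ 7.78°.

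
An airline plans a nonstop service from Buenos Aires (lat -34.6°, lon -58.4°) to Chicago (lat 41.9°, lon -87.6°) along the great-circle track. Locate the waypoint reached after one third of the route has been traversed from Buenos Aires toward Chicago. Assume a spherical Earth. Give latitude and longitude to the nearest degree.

≈ lat -9°, lon -68°

From cos δ = sin φ₁ sin φ₂ + cos φ₁ cos φ₂ cos Δλ, the central angle is δ ≈ 1.415 rad (81.0°).
Interpolate at f = 1/3 with slerp weights a = sin((1−f)δ)/sin δ ≈ 0.819, b = sin(fδ)/sin δ ≈ 0.460.
p = a·p₁ + b·p₂ ≈ (0.368, -0.916, -0.158); φ = arcsin(p_z) ≈ -9.10°, λ = atan2(p_y, p_x) ≈ -68.14°.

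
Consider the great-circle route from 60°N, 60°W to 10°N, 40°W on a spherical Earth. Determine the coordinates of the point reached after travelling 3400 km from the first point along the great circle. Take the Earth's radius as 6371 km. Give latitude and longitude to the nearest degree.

≈ 31°N, 45°W

Write both endpoints as unit vectors p₁, p₂ with components (cos φ cos λ, cos φ sin λ, sin φ).
The central angle between the endpoints is δ = arccos(p₁·p₂) ≈ 0.911 rad (52.2°). The total great-circle distance is δ·R ≈ 0.911 × 6371 ≈ 5803 km, so the target fraction is f = 3400/5803 ≈ 0.586.
Interpolate at f ≈ 0.586 with slerp weights a = sin((1−f)δ)/sin δ ≈ 0.466, b = sin(fδ)/sin δ ≈ 0.644.
p = a·p₁ + b·p₂ ≈ (0.602, -0.609, 0.516); φ = arcsin(p_z) ≈ 31.03°, λ = atan2(p_y, p_x) ≈ -45.34°.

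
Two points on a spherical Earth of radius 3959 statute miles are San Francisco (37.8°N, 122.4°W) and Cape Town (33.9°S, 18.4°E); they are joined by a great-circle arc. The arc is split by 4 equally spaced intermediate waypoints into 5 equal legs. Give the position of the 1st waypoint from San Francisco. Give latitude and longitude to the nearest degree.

≈ 30°N, 88°W

Write both endpoints as unit vectors p₁, p₂ with components (cos φ cos λ, cos φ sin λ, sin φ).
The central angle between the endpoints is δ = arccos(p₁·p₂) ≈ 2.587 rad (148.2°).
Interpolate at f = 1/5 with slerp weights a = sin((1−f)δ)/sin δ ≈ 1.667, b = sin(fδ)/sin δ ≈ 0.939.
p = a·p₁ + b·p₂ ≈ (0.034, -0.866, 0.498); φ = arcsin(p_z) ≈ 29.88°, λ = atan2(p_y, p_x) ≈ -87.77°.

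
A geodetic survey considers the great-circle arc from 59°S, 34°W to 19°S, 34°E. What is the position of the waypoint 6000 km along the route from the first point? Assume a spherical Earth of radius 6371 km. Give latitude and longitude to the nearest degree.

From cos δ = sin φ₁ sin φ₂ + cos φ₁ cos φ₂ cos Δλ, the central angle is δ ≈ 1.091 rad (62.5°). The total great-circle distance is δ·R ≈ 1.091 × 6371 ≈ 6952 km, so the target fraction is f = 6000/6952 ≈ 0.863.
Interpolate at f ≈ 0.863 with slerp weights a = sin((1−f)δ)/sin δ ≈ 0.168, b = sin(fδ)/sin δ ≈ 0.911.
p = a·p₁ + b·p₂ ≈ (0.786, 0.434, -0.441); φ = arcsin(p_z) ≈ -26.14°, λ = atan2(p_y, p_x) ≈ 28.88°.

≈ 26°S, 29°E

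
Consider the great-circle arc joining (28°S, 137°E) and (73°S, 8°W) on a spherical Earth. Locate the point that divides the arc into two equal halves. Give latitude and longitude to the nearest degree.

Convert each endpoint to a unit vector on the sphere (x = cos φ cos λ, y = cos φ sin λ, z = sin φ).
The central angle between the endpoints is δ = arccos(p₁·p₂) ≈ 1.331 rad (76.3°).
Interpolate at f = 1/2 with slerp weights a = sin((1−f)δ)/sin δ ≈ 0.636, b = sin(fδ)/sin δ ≈ 0.636.
p = a·p₁ + b·p₂ ≈ (-0.226, 0.357, -0.906); φ = arcsin(p_z) ≈ -65.00°, λ = atan2(p_y, p_x) ≈ 122.39°.

≈ (65°S, 122°E)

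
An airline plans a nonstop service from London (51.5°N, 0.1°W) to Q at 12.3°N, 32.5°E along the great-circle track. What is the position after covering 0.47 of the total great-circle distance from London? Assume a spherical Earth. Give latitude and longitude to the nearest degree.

Write both endpoints as unit vectors p₁, p₂ with components (cos φ cos λ, cos φ sin λ, sin φ).
The central angle between the endpoints is δ = arccos(p₁·p₂) ≈ 0.824 rad (47.2°).
Interpolate at f = 0.47 with slerp weights a = sin((1−f)δ)/sin δ ≈ 0.576, b = sin(fδ)/sin δ ≈ 0.515.
p = a·p₁ + b·p₂ ≈ (0.783, 0.270, 0.561); φ = arcsin(p_z) ≈ 34.11°, λ = atan2(p_y, p_x) ≈ 19.00°.

≈ 34°N, 19°E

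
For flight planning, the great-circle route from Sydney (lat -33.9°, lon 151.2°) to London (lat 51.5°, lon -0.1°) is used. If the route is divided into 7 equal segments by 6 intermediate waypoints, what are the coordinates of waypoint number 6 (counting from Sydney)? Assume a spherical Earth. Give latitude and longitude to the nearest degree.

From cos δ = sin φ₁ sin φ₂ + cos φ₁ cos φ₂ cos Δλ, the central angle is δ ≈ 2.668 rad (152.8°).
Interpolate at f = 6/7 with slerp weights a = sin((1−f)δ)/sin δ ≈ 0.815, b = sin(fδ)/sin δ ≈ 1.653.
p = a·p₁ + b·p₂ ≈ (0.437, 0.324, 0.839); φ = arcsin(p_z) ≈ 57.07°, λ = atan2(p_y, p_x) ≈ 36.58°.

≈ lat 57°, lon 37°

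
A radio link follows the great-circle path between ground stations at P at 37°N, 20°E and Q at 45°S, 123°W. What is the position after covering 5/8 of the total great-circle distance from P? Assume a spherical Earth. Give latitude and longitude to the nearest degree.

Write both endpoints as unit vectors p₁, p₂ with components (cos φ cos λ, cos φ sin λ, sin φ).
The central angle between the endpoints is δ = arccos(p₁·p₂) ≈ 2.639 rad (151.2°).
Interpolate at f = 5/8 with slerp weights a = sin((1−f)δ)/sin δ ≈ 1.737, b = sin(fδ)/sin δ ≈ 2.071.
p = a·p₁ + b·p₂ ≈ (0.506, -0.754, -0.419); φ = arcsin(p_z) ≈ -24.79°, λ = atan2(p_y, p_x) ≈ -56.15°.

≈ 25°S, 56°W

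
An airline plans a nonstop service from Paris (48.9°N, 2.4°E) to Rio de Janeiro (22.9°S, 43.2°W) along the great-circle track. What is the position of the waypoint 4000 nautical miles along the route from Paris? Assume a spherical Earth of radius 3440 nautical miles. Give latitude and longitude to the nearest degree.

Write both endpoints as unit vectors p₁, p₂ with components (cos φ cos λ, cos φ sin λ, sin φ).
The central angle between the endpoints is δ = arccos(p₁·p₂) ≈ 1.440 rad (82.5°). The total great-circle distance is δ·R ≈ 1.440 × 3440 ≈ 4953 nmi, so the target fraction is f = 4000/4953 ≈ 0.808.
Interpolate at f ≈ 0.808 with slerp weights a = sin((1−f)δ)/sin δ ≈ 0.276, b = sin(fδ)/sin δ ≈ 0.926.
p = a·p₁ + b·p₂ ≈ (0.803, -0.576, -0.152); φ = arcsin(p_z) ≈ -8.76°, λ = atan2(p_y, p_x) ≈ -35.66°.

≈ 9°S, 36°W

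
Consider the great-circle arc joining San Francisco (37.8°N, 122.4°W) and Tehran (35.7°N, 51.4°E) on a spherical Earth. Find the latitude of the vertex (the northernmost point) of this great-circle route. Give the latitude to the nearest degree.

≈ 86°N

The great circle lies in the plane with unit normal n̂ = (p₁ × p₂)/|p₁ × p₂|.
Here n̂_z ≈ +0.072; the vertex latitude is φ_max = arccos|n̂_z| ≈ 85.9°.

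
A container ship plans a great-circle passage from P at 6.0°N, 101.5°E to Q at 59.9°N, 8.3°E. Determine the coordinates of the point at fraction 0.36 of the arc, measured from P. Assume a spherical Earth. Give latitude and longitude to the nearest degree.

≈ 32°N, 84°E

Convert each endpoint to a unit vector on the sphere (x = cos φ cos λ, y = cos φ sin λ, z = sin φ).
The central angle between the endpoints is δ = arccos(p₁·p₂) ≈ 1.508 rad (86.4°).
Interpolate at f = 0.36 with slerp weights a = sin((1−f)δ)/sin δ ≈ 0.824, b = sin(fδ)/sin δ ≈ 0.518.
p = a·p₁ + b·p₂ ≈ (0.094, 0.840, 0.534); φ = arcsin(p_z) ≈ 32.27°, λ = atan2(p_y, p_x) ≈ 83.65°.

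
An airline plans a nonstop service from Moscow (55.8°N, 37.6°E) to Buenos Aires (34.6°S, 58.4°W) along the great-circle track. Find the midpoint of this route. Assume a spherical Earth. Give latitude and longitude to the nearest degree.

Write both endpoints as unit vectors p₁, p₂ with components (cos φ cos λ, cos φ sin λ, sin φ).
The central angle between the endpoints is δ = arccos(p₁·p₂) ≈ 2.115 rad (121.2°).
Interpolate at f = 1/2 with slerp weights a = sin((1−f)δ)/sin δ ≈ 1.019, b = sin(fδ)/sin δ ≈ 1.019.
p = a·p₁ + b·p₂ ≈ (0.893, -0.365, 0.264); φ = arcsin(p_z) ≈ 15.31°, λ = atan2(p_y, p_x) ≈ -22.22°.

≈ (15°N, 22°W)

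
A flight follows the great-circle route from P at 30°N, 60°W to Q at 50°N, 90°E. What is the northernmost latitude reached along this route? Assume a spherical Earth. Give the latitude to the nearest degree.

≈ 74°N

The great circle lies in the plane with unit normal n̂ = (p₁ × p₂)/|p₁ × p₂|.
Here n̂_z ≈ +0.280; the vertex latitude is φ_max = arccos|n̂_z| ≈ 73.8°.
Check via Clairaut: cos φ_max = |cos φ₁| · sin C = cos(30.0°)·sin(18.8°) ≈ 0.280, again giving ≈ 73.8°.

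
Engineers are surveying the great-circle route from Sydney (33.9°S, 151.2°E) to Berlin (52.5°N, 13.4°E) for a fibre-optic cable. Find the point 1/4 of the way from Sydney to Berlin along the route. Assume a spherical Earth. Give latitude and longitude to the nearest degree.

≈ 6°S, 126°E

The haversine formula gives a central angle δ ≈ 2.527 rad (144.8°) between the endpoints.
Interpolate at f = 1/4 with slerp weights a = sin((1−f)δ)/sin δ ≈ 1.643, b = sin(fδ)/sin δ ≈ 1.024.
p = a·p₁ + b·p₂ ≈ (-0.589, 0.801, -0.104); φ = arcsin(p_z) ≈ -5.99°, λ = atan2(p_y, p_x) ≈ 126.31°.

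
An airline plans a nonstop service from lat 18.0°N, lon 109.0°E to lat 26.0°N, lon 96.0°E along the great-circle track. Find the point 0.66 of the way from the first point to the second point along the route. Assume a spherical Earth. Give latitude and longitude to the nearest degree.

Convert each endpoint to a unit vector on the sphere (x = cos φ cos λ, y = cos φ sin λ, z = sin φ).
The central angle between the endpoints is δ = arccos(p₁·p₂) ≈ 0.252 rad (14.5°).
Interpolate at f = 0.66 with slerp weights a = sin((1−f)δ)/sin δ ≈ 0.343, b = sin(fδ)/sin δ ≈ 0.664.
p = a·p₁ + b·p₂ ≈ (-0.169, 0.902, 0.397); φ = arcsin(p_z) ≈ 23.40°, λ = atan2(p_y, p_x) ≈ 100.59°.

≈ lat 23°N, lon 101°E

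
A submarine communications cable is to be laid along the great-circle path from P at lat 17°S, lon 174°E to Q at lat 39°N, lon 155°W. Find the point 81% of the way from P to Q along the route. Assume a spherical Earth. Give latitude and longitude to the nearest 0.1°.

≈ lat 28.8°N, lon 162.5°W

From cos δ = sin φ₁ sin φ₂ + cos φ₁ cos φ₂ cos Δλ, the central angle is δ ≈ 1.101 rad (63.1°).
Interpolate at f = 0.81 with slerp weights a = sin((1−f)δ)/sin δ ≈ 0.233, b = sin(fδ)/sin δ ≈ 0.873.
p = a·p₁ + b·p₂ ≈ (-0.836, -0.263, 0.481); φ = arcsin(p_z) ≈ 28.76°, λ = atan2(p_y, p_x) ≈ -162.52°.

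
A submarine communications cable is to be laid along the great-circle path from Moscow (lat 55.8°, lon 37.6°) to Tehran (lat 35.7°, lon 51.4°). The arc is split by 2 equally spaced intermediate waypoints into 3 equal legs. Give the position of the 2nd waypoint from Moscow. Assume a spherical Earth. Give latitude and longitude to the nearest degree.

Write both endpoints as unit vectors p₁, p₂ with components (cos φ cos λ, cos φ sin λ, sin φ).
The central angle between the endpoints is δ = arccos(p₁·p₂) ≈ 0.387 rad (22.2°).
Interpolate at f = 2/3 with slerp weights a = sin((1−f)δ)/sin δ ≈ 0.341, b = sin(fδ)/sin δ ≈ 0.676.
p = a·p₁ + b·p₂ ≈ (0.494, 0.546, 0.676); φ = arcsin(p_z) ≈ 42.57°, λ = atan2(p_y, p_x) ≈ 47.84°.

≈ lat 43°, lon 48°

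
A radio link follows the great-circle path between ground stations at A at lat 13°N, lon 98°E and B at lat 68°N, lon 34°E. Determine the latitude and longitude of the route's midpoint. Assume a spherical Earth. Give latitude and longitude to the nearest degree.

From cos δ = sin φ₁ sin φ₂ + cos φ₁ cos φ₂ cos Δλ, the central angle is δ ≈ 1.193 rad (68.4°).
Interpolate at f = 1/2 with slerp weights a = sin((1−f)δ)/sin δ ≈ 0.604, b = sin(fδ)/sin δ ≈ 0.604.
p = a·p₁ + b·p₂ ≈ (0.106, 0.710, 0.696); φ = arcsin(p_z) ≈ 44.14°, λ = atan2(p_y, p_x) ≈ 81.53°.

≈ lat 44°N, lon 82°E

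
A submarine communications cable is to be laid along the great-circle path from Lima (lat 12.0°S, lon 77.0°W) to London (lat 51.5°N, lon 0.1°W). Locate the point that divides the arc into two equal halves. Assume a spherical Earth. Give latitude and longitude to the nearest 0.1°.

Write both endpoints as unit vectors p₁, p₂ with components (cos φ cos λ, cos φ sin λ, sin φ).
The central angle between the endpoints is δ = arccos(p₁·p₂) ≈ 1.596 rad (91.4°).
Interpolate at f = 1/2 with slerp weights a = sin((1−f)δ)/sin δ ≈ 0.716, b = sin(fδ)/sin δ ≈ 0.716.
p = a·p₁ + b·p₂ ≈ (0.603, -0.683, 0.411); φ = arcsin(p_z) ≈ 24.30°, λ = atan2(p_y, p_x) ≈ -48.55°.

≈ lat 24.3°N, lon 48.6°W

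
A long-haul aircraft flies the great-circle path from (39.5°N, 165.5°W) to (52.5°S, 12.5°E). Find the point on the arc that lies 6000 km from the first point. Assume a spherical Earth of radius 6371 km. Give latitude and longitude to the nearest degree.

Write both endpoints as unit vectors p₁, p₂ with components (cos φ cos λ, cos φ sin λ, sin φ).
The central angle between the endpoints is δ = arccos(p₁·p₂) ≈ 2.913 rad (166.9°). The total great-circle distance is δ·R ≈ 2.913 × 6371 ≈ 18561 km, so the target fraction is f = 6000/18561 ≈ 0.323.
Interpolate at f ≈ 0.323 with slerp weights a = sin((1−f)δ)/sin δ ≈ 4.071, b = sin(fδ)/sin δ ≈ 3.575.
p = a·p₁ + b·p₂ ≈ (-0.916, -0.315, -0.247); φ = arcsin(p_z) ≈ -14.30°, λ = atan2(p_y, p_x) ≈ -161.00°.

≈ (14°S, 161°W)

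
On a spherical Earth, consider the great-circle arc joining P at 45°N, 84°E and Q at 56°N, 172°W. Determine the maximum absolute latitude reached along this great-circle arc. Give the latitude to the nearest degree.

≈ 64°N

The great circle lies in the plane with unit normal n̂ = (p₁ × p₂)/|p₁ × p₂|.
Here n̂_z ≈ +0.440; the vertex latitude is φ_max = arccos|n̂_z| ≈ 63.9°.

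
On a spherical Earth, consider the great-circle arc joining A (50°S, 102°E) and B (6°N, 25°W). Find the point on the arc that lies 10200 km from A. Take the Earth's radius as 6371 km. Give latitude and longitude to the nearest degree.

Write both endpoints as unit vectors p₁, p₂ with components (cos φ cos λ, cos φ sin λ, sin φ).
The central angle between the endpoints is δ = arccos(p₁·p₂) ≈ 2.054 rad (117.7°). The total great-circle distance is δ·R ≈ 2.054 × 6371 ≈ 13087 km, so the target fraction is f = 10200/13087 ≈ 0.779.
Interpolate at f ≈ 0.779 with slerp weights a = sin((1−f)δ)/sin δ ≈ 0.494, b = sin(fδ)/sin δ ≈ 1.129.
p = a·p₁ + b·p₂ ≈ (0.951, -0.164, -0.261); φ = arcsin(p_z) ≈ -15.12°, λ = atan2(p_y, p_x) ≈ -9.75°.

≈ (15°S, 10°W)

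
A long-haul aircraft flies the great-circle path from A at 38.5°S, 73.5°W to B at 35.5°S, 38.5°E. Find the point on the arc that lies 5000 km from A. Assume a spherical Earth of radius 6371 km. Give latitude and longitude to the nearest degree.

Convert each endpoint to a unit vector on the sphere (x = cos φ cos λ, y = cos φ sin λ, z = sin φ).
The central angle between the endpoints is δ = arccos(p₁·p₂) ≈ 1.448 rad (82.9°). The total great-circle distance is δ·R ≈ 1.448 × 6371 ≈ 9223 km, so the target fraction is f = 5000/9223 ≈ 0.542.
Interpolate at f ≈ 0.542 with slerp weights a = sin((1−f)δ)/sin δ ≈ 0.620, b = sin(fδ)/sin δ ≈ 0.712.
p = a·p₁ + b·p₂ ≈ (0.592, -0.104, -0.800); φ = arcsin(p_z) ≈ -53.08°, λ = atan2(p_y, p_x) ≈ -10.01°.

≈ 53°S, 10°W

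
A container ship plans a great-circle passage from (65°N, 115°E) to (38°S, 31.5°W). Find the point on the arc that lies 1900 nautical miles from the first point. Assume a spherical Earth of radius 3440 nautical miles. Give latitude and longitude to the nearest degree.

Convert each endpoint to a unit vector on the sphere (x = cos φ cos λ, y = cos φ sin λ, z = sin φ).
The central angle between the endpoints is δ = arccos(p₁·p₂) ≈ 2.560 rad (146.7°). The total great-circle distance is δ·R ≈ 2.560 × 3440 ≈ 8807 nmi, so the target fraction is f = 1900/8807 ≈ 0.216.
Interpolate at f ≈ 0.216 with slerp weights a = sin((1−f)δ)/sin δ ≈ 1.650, b = sin(fδ)/sin δ ≈ 0.955.
p = a·p₁ + b·p₂ ≈ (0.347, 0.239, 0.907); φ = arcsin(p_z) ≈ 65.09°, λ = atan2(p_y, p_x) ≈ 34.49°.

≈ (65°N, 34°E)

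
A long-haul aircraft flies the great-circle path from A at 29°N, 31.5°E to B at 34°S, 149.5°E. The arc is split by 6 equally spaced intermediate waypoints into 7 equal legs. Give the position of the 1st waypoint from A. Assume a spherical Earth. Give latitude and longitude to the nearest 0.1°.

The haversine formula gives a central angle δ ≈ 2.229 rad (127.7°) between the endpoints.
Interpolate at f = 1/7 with slerp weights a = sin((1−f)δ)/sin δ ≈ 1.192, b = sin(fδ)/sin δ ≈ 0.396.
p = a·p₁ + b·p₂ ≈ (0.606, 0.711, 0.356); φ = arcsin(p_z) ≈ 20.89°, λ = atan2(p_y, p_x) ≈ 49.56°.

≈ 20.9°N, 49.6°E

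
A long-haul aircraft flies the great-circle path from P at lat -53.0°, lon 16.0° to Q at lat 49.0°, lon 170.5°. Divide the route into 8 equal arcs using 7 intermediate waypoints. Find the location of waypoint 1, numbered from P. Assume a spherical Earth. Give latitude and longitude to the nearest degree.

From cos δ = sin φ₁ sin φ₂ + cos φ₁ cos φ₂ cos Δλ, the central angle is δ ≈ 2.855 rad (163.6°).
Interpolate at f = 1/8 with slerp weights a = sin((1−f)δ)/sin δ ≈ 2.121, b = sin(fδ)/sin δ ≈ 1.234.
p = a·p₁ + b·p₂ ≈ (0.428, 0.485, -0.762); φ = arcsin(p_z) ≈ -49.66°, λ = atan2(p_y, p_x) ≈ 48.58°.

≈ lat -50°, lon 49°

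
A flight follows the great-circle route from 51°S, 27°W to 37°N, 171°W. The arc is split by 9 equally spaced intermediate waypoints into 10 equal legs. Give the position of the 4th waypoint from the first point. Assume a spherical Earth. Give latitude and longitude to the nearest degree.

From cos δ = sin φ₁ sin φ₂ + cos φ₁ cos φ₂ cos Δλ, the central angle is δ ≈ 2.635 rad (151.0°).
Interpolate at f = 4/10 with slerp weights a = sin((1−f)δ)/sin δ ≈ 2.060, b = sin(fδ)/sin δ ≈ 1.791.
p = a·p₁ + b·p₂ ≈ (-0.258, -0.812, -0.523); φ = arcsin(p_z) ≈ -31.54°, λ = atan2(p_y, p_x) ≈ -107.60°.

≈ 32°S, 108°W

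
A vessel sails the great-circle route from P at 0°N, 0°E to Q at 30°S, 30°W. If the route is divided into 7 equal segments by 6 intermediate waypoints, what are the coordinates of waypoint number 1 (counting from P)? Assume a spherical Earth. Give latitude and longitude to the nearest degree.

≈ 4°S, 4°W

Convert each endpoint to a unit vector on the sphere (x = cos φ cos λ, y = cos φ sin λ, z = sin φ).
The central angle between the endpoints is δ = arccos(p₁·p₂) ≈ 0.723 rad (41.4°).
Interpolate at f = 1/7 with slerp weights a = sin((1−f)δ)/sin δ ≈ 0.878, b = sin(fδ)/sin δ ≈ 0.156.
p = a·p₁ + b·p₂ ≈ (0.995, -0.067, -0.078); φ = arcsin(p_z) ≈ -4.47°, λ = atan2(p_y, p_x) ≈ -3.88°.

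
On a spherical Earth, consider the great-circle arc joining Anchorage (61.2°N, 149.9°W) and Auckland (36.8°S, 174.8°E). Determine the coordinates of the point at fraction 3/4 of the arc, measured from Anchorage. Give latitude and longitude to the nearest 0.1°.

≈ 12.1°S, 178.0°W

From cos δ = sin φ₁ sin φ₂ + cos φ₁ cos φ₂ cos Δλ, the central angle is δ ≈ 1.782 rad (102.1°).
Interpolate at f = 3/4 with slerp weights a = sin((1−f)δ)/sin δ ≈ 0.441, b = sin(fδ)/sin δ ≈ 0.995.
p = a·p₁ + b·p₂ ≈ (-0.977, -0.034, -0.210); φ = arcsin(p_z) ≈ -12.10°, λ = atan2(p_y, p_x) ≈ -177.99°.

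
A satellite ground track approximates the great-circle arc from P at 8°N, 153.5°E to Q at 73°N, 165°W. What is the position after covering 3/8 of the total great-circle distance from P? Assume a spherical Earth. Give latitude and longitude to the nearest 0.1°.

≈ 33.4°N, 159.8°E

Convert each endpoint to a unit vector on the sphere (x = cos φ cos λ, y = cos φ sin λ, z = sin φ).
The central angle between the endpoints is δ = arccos(p₁·p₂) ≈ 1.213 rad (69.5°).
Interpolate at f = 3/8 with slerp weights a = sin((1−f)δ)/sin δ ≈ 0.734, b = sin(fδ)/sin δ ≈ 0.469.
p = a·p₁ + b·p₂ ≈ (-0.783, 0.289, 0.551); φ = arcsin(p_z) ≈ 33.42°, λ = atan2(p_y, p_x) ≈ 159.75°.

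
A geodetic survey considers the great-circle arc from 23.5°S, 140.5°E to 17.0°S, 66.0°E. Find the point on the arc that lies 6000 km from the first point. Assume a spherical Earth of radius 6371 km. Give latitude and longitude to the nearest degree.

≈ 21°S, 82°E

The haversine formula gives a central angle δ ≈ 1.212 rad (69.5°) between the endpoints. The total great-circle distance is δ·R ≈ 1.212 × 6371 ≈ 7723 km, so the target fraction is f = 6000/7723 ≈ 0.777.
Interpolate at f ≈ 0.777 with slerp weights a = sin((1−f)δ)/sin δ ≈ 0.285, b = sin(fδ)/sin δ ≈ 0.864.
p = a·p₁ + b·p₂ ≈ (0.134, 0.921, -0.366); φ = arcsin(p_z) ≈ -21.48°, λ = atan2(p_y, p_x) ≈ 81.72°.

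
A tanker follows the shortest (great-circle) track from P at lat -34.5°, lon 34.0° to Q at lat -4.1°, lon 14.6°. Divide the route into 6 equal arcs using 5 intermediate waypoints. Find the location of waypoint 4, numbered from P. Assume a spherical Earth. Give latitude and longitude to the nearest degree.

Convert each endpoint to a unit vector on the sphere (x = cos φ cos λ, y = cos φ sin λ, z = sin φ).
The central angle between the endpoints is δ = arccos(p₁·p₂) ≈ 0.617 rad (35.3°).
Interpolate at f = 4/6 with slerp weights a = sin((1−f)δ)/sin δ ≈ 0.353, b = sin(fδ)/sin δ ≈ 0.691.
p = a·p₁ + b·p₂ ≈ (0.908, 0.336, -0.249); φ = arcsin(p_z) ≈ -14.44°, λ = atan2(p_y, p_x) ≈ 20.33°.

≈ lat -14°, lon 20°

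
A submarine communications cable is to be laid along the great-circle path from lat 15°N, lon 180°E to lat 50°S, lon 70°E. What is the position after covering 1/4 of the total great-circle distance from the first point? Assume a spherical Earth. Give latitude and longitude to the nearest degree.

≈ lat 7°S, lon 161°E

Convert each endpoint to a unit vector on the sphere (x = cos φ cos λ, y = cos φ sin λ, z = sin φ).
The central angle between the endpoints is δ = arccos(p₁·p₂) ≈ 1.994 rad (114.2°).
Interpolate at f = 1/4 with slerp weights a = sin((1−f)δ)/sin δ ≈ 1.094, b = sin(fδ)/sin δ ≈ 0.524.
p = a·p₁ + b·p₂ ≈ (-0.941, 0.317, -0.119); φ = arcsin(p_z) ≈ -6.81°, λ = atan2(p_y, p_x) ≈ 161.40°.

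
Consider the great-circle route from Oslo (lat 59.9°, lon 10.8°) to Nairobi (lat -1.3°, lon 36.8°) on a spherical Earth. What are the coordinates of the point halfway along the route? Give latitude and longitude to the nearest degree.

≈ lat 30°, lon 28°

Convert each endpoint to a unit vector on the sphere (x = cos φ cos λ, y = cos φ sin λ, z = sin φ).
The central angle between the endpoints is δ = arccos(p₁·p₂) ≈ 1.125 rad (64.5°).
Interpolate at f = 1/2 with slerp weights a = sin((1−f)δ)/sin δ ≈ 0.591, b = sin(fδ)/sin δ ≈ 0.591.
p = a·p₁ + b·p₂ ≈ (0.764, 0.410, 0.498); φ = arcsin(p_z) ≈ 29.87°, λ = atan2(p_y, p_x) ≈ 28.18°.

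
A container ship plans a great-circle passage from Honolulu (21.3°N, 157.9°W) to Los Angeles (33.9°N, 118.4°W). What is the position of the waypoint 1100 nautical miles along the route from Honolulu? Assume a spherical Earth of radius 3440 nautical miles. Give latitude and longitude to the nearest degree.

≈ 29°N, 139°W

From cos δ = sin φ₁ sin φ₂ + cos φ₁ cos φ₂ cos Δλ, the central angle is δ ≈ 0.645 rad (36.9°). The total great-circle distance is δ·R ≈ 0.645 × 3440 ≈ 2218 nmi, so the target fraction is f = 1100/2218 ≈ 0.496.
Interpolate at f ≈ 0.496 with slerp weights a = sin((1−f)δ)/sin δ ≈ 0.531, b = sin(fδ)/sin δ ≈ 0.523.
p = a·p₁ + b·p₂ ≈ (-0.665, -0.568, 0.485); φ = arcsin(p_z) ≈ 28.99°, λ = atan2(p_y, p_x) ≈ -139.49°.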